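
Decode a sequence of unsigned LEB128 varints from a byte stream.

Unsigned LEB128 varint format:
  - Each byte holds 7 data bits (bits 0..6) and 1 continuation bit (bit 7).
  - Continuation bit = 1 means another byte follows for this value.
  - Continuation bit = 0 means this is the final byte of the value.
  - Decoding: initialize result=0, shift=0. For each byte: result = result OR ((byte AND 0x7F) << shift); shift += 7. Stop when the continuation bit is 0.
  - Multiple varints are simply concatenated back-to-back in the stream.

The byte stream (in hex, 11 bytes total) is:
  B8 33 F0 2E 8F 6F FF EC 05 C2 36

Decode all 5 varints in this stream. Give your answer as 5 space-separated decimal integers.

Answer: 6584 6000 14223 95871 6978

Derivation:
  byte[0]=0xB8 cont=1 payload=0x38=56: acc |= 56<<0 -> acc=56 shift=7
  byte[1]=0x33 cont=0 payload=0x33=51: acc |= 51<<7 -> acc=6584 shift=14 [end]
Varint 1: bytes[0:2] = B8 33 -> value 6584 (2 byte(s))
  byte[2]=0xF0 cont=1 payload=0x70=112: acc |= 112<<0 -> acc=112 shift=7
  byte[3]=0x2E cont=0 payload=0x2E=46: acc |= 46<<7 -> acc=6000 shift=14 [end]
Varint 2: bytes[2:4] = F0 2E -> value 6000 (2 byte(s))
  byte[4]=0x8F cont=1 payload=0x0F=15: acc |= 15<<0 -> acc=15 shift=7
  byte[5]=0x6F cont=0 payload=0x6F=111: acc |= 111<<7 -> acc=14223 shift=14 [end]
Varint 3: bytes[4:6] = 8F 6F -> value 14223 (2 byte(s))
  byte[6]=0xFF cont=1 payload=0x7F=127: acc |= 127<<0 -> acc=127 shift=7
  byte[7]=0xEC cont=1 payload=0x6C=108: acc |= 108<<7 -> acc=13951 shift=14
  byte[8]=0x05 cont=0 payload=0x05=5: acc |= 5<<14 -> acc=95871 shift=21 [end]
Varint 4: bytes[6:9] = FF EC 05 -> value 95871 (3 byte(s))
  byte[9]=0xC2 cont=1 payload=0x42=66: acc |= 66<<0 -> acc=66 shift=7
  byte[10]=0x36 cont=0 payload=0x36=54: acc |= 54<<7 -> acc=6978 shift=14 [end]
Varint 5: bytes[9:11] = C2 36 -> value 6978 (2 byte(s))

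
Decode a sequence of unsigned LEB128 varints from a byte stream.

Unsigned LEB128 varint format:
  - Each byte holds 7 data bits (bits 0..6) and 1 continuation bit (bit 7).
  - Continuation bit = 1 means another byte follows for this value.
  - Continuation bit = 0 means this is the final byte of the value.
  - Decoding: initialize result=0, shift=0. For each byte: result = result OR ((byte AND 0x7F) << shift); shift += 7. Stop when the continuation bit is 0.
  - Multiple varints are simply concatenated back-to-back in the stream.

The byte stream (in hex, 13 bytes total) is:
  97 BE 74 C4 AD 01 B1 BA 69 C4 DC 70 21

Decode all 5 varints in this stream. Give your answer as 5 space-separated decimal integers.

Answer: 1908503 22212 1727793 1846852 33

Derivation:
  byte[0]=0x97 cont=1 payload=0x17=23: acc |= 23<<0 -> acc=23 shift=7
  byte[1]=0xBE cont=1 payload=0x3E=62: acc |= 62<<7 -> acc=7959 shift=14
  byte[2]=0x74 cont=0 payload=0x74=116: acc |= 116<<14 -> acc=1908503 shift=21 [end]
Varint 1: bytes[0:3] = 97 BE 74 -> value 1908503 (3 byte(s))
  byte[3]=0xC4 cont=1 payload=0x44=68: acc |= 68<<0 -> acc=68 shift=7
  byte[4]=0xAD cont=1 payload=0x2D=45: acc |= 45<<7 -> acc=5828 shift=14
  byte[5]=0x01 cont=0 payload=0x01=1: acc |= 1<<14 -> acc=22212 shift=21 [end]
Varint 2: bytes[3:6] = C4 AD 01 -> value 22212 (3 byte(s))
  byte[6]=0xB1 cont=1 payload=0x31=49: acc |= 49<<0 -> acc=49 shift=7
  byte[7]=0xBA cont=1 payload=0x3A=58: acc |= 58<<7 -> acc=7473 shift=14
  byte[8]=0x69 cont=0 payload=0x69=105: acc |= 105<<14 -> acc=1727793 shift=21 [end]
Varint 3: bytes[6:9] = B1 BA 69 -> value 1727793 (3 byte(s))
  byte[9]=0xC4 cont=1 payload=0x44=68: acc |= 68<<0 -> acc=68 shift=7
  byte[10]=0xDC cont=1 payload=0x5C=92: acc |= 92<<7 -> acc=11844 shift=14
  byte[11]=0x70 cont=0 payload=0x70=112: acc |= 112<<14 -> acc=1846852 shift=21 [end]
Varint 4: bytes[9:12] = C4 DC 70 -> value 1846852 (3 byte(s))
  byte[12]=0x21 cont=0 payload=0x21=33: acc |= 33<<0 -> acc=33 shift=7 [end]
Varint 5: bytes[12:13] = 21 -> value 33 (1 byte(s))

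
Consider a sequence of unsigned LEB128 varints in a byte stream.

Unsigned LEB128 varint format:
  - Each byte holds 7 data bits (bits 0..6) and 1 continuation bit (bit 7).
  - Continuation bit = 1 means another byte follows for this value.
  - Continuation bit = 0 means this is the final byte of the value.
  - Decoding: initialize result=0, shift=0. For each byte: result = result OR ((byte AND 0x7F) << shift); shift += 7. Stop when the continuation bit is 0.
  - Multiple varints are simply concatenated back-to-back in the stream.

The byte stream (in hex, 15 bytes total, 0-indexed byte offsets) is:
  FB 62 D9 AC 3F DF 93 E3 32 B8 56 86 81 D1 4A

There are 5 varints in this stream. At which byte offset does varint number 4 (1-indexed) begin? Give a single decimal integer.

  byte[0]=0xFB cont=1 payload=0x7B=123: acc |= 123<<0 -> acc=123 shift=7
  byte[1]=0x62 cont=0 payload=0x62=98: acc |= 98<<7 -> acc=12667 shift=14 [end]
Varint 1: bytes[0:2] = FB 62 -> value 12667 (2 byte(s))
  byte[2]=0xD9 cont=1 payload=0x59=89: acc |= 89<<0 -> acc=89 shift=7
  byte[3]=0xAC cont=1 payload=0x2C=44: acc |= 44<<7 -> acc=5721 shift=14
  byte[4]=0x3F cont=0 payload=0x3F=63: acc |= 63<<14 -> acc=1037913 shift=21 [end]
Varint 2: bytes[2:5] = D9 AC 3F -> value 1037913 (3 byte(s))
  byte[5]=0xDF cont=1 payload=0x5F=95: acc |= 95<<0 -> acc=95 shift=7
  byte[6]=0x93 cont=1 payload=0x13=19: acc |= 19<<7 -> acc=2527 shift=14
  byte[7]=0xE3 cont=1 payload=0x63=99: acc |= 99<<14 -> acc=1624543 shift=21
  byte[8]=0x32 cont=0 payload=0x32=50: acc |= 50<<21 -> acc=106482143 shift=28 [end]
Varint 3: bytes[5:9] = DF 93 E3 32 -> value 106482143 (4 byte(s))
  byte[9]=0xB8 cont=1 payload=0x38=56: acc |= 56<<0 -> acc=56 shift=7
  byte[10]=0x56 cont=0 payload=0x56=86: acc |= 86<<7 -> acc=11064 shift=14 [end]
Varint 4: bytes[9:11] = B8 56 -> value 11064 (2 byte(s))
  byte[11]=0x86 cont=1 payload=0x06=6: acc |= 6<<0 -> acc=6 shift=7
  byte[12]=0x81 cont=1 payload=0x01=1: acc |= 1<<7 -> acc=134 shift=14
  byte[13]=0xD1 cont=1 payload=0x51=81: acc |= 81<<14 -> acc=1327238 shift=21
  byte[14]=0x4A cont=0 payload=0x4A=74: acc |= 74<<21 -> acc=156516486 shift=28 [end]
Varint 5: bytes[11:15] = 86 81 D1 4A -> value 156516486 (4 byte(s))

Answer: 9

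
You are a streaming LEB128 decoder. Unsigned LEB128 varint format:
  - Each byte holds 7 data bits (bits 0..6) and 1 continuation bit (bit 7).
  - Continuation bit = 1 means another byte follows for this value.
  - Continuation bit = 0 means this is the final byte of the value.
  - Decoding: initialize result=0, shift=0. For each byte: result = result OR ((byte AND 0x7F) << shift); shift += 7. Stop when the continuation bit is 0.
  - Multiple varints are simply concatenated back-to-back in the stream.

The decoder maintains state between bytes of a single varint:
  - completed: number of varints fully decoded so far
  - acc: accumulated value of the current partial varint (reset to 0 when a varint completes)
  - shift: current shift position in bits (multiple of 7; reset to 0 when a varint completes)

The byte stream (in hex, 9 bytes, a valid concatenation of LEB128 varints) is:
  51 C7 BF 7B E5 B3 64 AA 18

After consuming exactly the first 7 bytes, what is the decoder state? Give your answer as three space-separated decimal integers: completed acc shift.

byte[0]=0x51 cont=0 payload=0x51: varint #1 complete (value=81); reset -> completed=1 acc=0 shift=0
byte[1]=0xC7 cont=1 payload=0x47: acc |= 71<<0 -> completed=1 acc=71 shift=7
byte[2]=0xBF cont=1 payload=0x3F: acc |= 63<<7 -> completed=1 acc=8135 shift=14
byte[3]=0x7B cont=0 payload=0x7B: varint #2 complete (value=2023367); reset -> completed=2 acc=0 shift=0
byte[4]=0xE5 cont=1 payload=0x65: acc |= 101<<0 -> completed=2 acc=101 shift=7
byte[5]=0xB3 cont=1 payload=0x33: acc |= 51<<7 -> completed=2 acc=6629 shift=14
byte[6]=0x64 cont=0 payload=0x64: varint #3 complete (value=1645029); reset -> completed=3 acc=0 shift=0

Answer: 3 0 0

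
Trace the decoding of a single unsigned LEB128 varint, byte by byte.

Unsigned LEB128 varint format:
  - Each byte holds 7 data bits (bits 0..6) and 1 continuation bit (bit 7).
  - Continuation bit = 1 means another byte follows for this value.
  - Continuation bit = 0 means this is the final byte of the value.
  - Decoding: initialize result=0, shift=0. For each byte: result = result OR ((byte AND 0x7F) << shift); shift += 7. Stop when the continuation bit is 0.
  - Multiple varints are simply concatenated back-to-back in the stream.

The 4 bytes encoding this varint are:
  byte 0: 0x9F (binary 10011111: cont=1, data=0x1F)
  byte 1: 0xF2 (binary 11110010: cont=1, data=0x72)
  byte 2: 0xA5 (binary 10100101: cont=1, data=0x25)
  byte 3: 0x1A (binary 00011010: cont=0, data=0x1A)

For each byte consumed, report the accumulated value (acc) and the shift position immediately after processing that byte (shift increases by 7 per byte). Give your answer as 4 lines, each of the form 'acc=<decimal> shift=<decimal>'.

byte 0=0x9F: payload=0x1F=31, contrib = 31<<0 = 31; acc -> 31, shift -> 7
byte 1=0xF2: payload=0x72=114, contrib = 114<<7 = 14592; acc -> 14623, shift -> 14
byte 2=0xA5: payload=0x25=37, contrib = 37<<14 = 606208; acc -> 620831, shift -> 21
byte 3=0x1A: payload=0x1A=26, contrib = 26<<21 = 54525952; acc -> 55146783, shift -> 28

Answer: acc=31 shift=7
acc=14623 shift=14
acc=620831 shift=21
acc=55146783 shift=28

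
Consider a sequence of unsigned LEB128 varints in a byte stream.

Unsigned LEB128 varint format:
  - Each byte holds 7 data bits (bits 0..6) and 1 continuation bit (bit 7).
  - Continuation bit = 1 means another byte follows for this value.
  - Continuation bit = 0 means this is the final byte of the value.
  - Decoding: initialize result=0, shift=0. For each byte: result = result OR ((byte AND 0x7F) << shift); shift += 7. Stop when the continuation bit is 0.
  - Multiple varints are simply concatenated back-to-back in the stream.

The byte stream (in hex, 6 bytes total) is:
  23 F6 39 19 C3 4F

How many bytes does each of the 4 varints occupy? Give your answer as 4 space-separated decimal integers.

  byte[0]=0x23 cont=0 payload=0x23=35: acc |= 35<<0 -> acc=35 shift=7 [end]
Varint 1: bytes[0:1] = 23 -> value 35 (1 byte(s))
  byte[1]=0xF6 cont=1 payload=0x76=118: acc |= 118<<0 -> acc=118 shift=7
  byte[2]=0x39 cont=0 payload=0x39=57: acc |= 57<<7 -> acc=7414 shift=14 [end]
Varint 2: bytes[1:3] = F6 39 -> value 7414 (2 byte(s))
  byte[3]=0x19 cont=0 payload=0x19=25: acc |= 25<<0 -> acc=25 shift=7 [end]
Varint 3: bytes[3:4] = 19 -> value 25 (1 byte(s))
  byte[4]=0xC3 cont=1 payload=0x43=67: acc |= 67<<0 -> acc=67 shift=7
  byte[5]=0x4F cont=0 payload=0x4F=79: acc |= 79<<7 -> acc=10179 shift=14 [end]
Varint 4: bytes[4:6] = C3 4F -> value 10179 (2 byte(s))

Answer: 1 2 1 2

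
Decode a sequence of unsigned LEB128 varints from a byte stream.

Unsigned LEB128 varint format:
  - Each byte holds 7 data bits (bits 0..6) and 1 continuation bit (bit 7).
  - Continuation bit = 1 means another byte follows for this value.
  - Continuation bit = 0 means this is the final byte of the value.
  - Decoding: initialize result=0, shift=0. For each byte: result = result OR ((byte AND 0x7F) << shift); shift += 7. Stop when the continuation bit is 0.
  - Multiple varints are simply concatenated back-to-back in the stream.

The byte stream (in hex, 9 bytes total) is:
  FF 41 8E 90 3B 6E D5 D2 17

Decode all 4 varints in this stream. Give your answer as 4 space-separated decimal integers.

  byte[0]=0xFF cont=1 payload=0x7F=127: acc |= 127<<0 -> acc=127 shift=7
  byte[1]=0x41 cont=0 payload=0x41=65: acc |= 65<<7 -> acc=8447 shift=14 [end]
Varint 1: bytes[0:2] = FF 41 -> value 8447 (2 byte(s))
  byte[2]=0x8E cont=1 payload=0x0E=14: acc |= 14<<0 -> acc=14 shift=7
  byte[3]=0x90 cont=1 payload=0x10=16: acc |= 16<<7 -> acc=2062 shift=14
  byte[4]=0x3B cont=0 payload=0x3B=59: acc |= 59<<14 -> acc=968718 shift=21 [end]
Varint 2: bytes[2:5] = 8E 90 3B -> value 968718 (3 byte(s))
  byte[5]=0x6E cont=0 payload=0x6E=110: acc |= 110<<0 -> acc=110 shift=7 [end]
Varint 3: bytes[5:6] = 6E -> value 110 (1 byte(s))
  byte[6]=0xD5 cont=1 payload=0x55=85: acc |= 85<<0 -> acc=85 shift=7
  byte[7]=0xD2 cont=1 payload=0x52=82: acc |= 82<<7 -> acc=10581 shift=14
  byte[8]=0x17 cont=0 payload=0x17=23: acc |= 23<<14 -> acc=387413 shift=21 [end]
Varint 4: bytes[6:9] = D5 D2 17 -> value 387413 (3 byte(s))

Answer: 8447 968718 110 387413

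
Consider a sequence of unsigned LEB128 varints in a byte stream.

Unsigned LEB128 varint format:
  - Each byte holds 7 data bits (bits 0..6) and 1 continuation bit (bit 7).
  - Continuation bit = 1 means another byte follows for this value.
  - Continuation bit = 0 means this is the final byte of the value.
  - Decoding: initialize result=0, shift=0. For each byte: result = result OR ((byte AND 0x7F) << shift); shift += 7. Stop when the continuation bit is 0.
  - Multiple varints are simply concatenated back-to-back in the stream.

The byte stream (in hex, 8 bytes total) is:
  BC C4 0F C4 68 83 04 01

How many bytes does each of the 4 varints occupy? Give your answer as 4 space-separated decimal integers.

  byte[0]=0xBC cont=1 payload=0x3C=60: acc |= 60<<0 -> acc=60 shift=7
  byte[1]=0xC4 cont=1 payload=0x44=68: acc |= 68<<7 -> acc=8764 shift=14
  byte[2]=0x0F cont=0 payload=0x0F=15: acc |= 15<<14 -> acc=254524 shift=21 [end]
Varint 1: bytes[0:3] = BC C4 0F -> value 254524 (3 byte(s))
  byte[3]=0xC4 cont=1 payload=0x44=68: acc |= 68<<0 -> acc=68 shift=7
  byte[4]=0x68 cont=0 payload=0x68=104: acc |= 104<<7 -> acc=13380 shift=14 [end]
Varint 2: bytes[3:5] = C4 68 -> value 13380 (2 byte(s))
  byte[5]=0x83 cont=1 payload=0x03=3: acc |= 3<<0 -> acc=3 shift=7
  byte[6]=0x04 cont=0 payload=0x04=4: acc |= 4<<7 -> acc=515 shift=14 [end]
Varint 3: bytes[5:7] = 83 04 -> value 515 (2 byte(s))
  byte[7]=0x01 cont=0 payload=0x01=1: acc |= 1<<0 -> acc=1 shift=7 [end]
Varint 4: bytes[7:8] = 01 -> value 1 (1 byte(s))

Answer: 3 2 2 1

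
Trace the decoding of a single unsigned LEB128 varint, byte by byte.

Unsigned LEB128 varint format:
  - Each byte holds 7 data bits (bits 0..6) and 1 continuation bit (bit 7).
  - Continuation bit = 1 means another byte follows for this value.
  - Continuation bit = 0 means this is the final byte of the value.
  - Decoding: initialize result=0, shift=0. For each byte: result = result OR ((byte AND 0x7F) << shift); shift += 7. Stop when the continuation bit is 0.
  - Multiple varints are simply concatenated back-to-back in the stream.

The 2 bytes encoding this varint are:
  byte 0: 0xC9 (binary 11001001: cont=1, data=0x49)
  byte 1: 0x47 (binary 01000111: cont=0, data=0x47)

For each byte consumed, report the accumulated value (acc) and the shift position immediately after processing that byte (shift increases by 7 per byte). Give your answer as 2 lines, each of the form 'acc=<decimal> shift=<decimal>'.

Answer: acc=73 shift=7
acc=9161 shift=14

Derivation:
byte 0=0xC9: payload=0x49=73, contrib = 73<<0 = 73; acc -> 73, shift -> 7
byte 1=0x47: payload=0x47=71, contrib = 71<<7 = 9088; acc -> 9161, shift -> 14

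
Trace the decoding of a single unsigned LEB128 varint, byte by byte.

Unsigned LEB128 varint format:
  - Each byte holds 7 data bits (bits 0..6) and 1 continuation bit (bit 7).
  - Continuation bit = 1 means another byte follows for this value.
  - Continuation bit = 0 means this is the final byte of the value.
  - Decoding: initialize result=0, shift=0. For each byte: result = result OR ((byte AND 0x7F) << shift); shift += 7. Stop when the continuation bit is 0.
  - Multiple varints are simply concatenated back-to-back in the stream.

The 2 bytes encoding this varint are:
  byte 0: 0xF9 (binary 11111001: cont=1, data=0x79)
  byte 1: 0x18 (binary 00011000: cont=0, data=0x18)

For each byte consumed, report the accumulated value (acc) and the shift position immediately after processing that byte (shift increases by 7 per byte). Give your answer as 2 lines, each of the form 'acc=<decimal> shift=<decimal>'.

Answer: acc=121 shift=7
acc=3193 shift=14

Derivation:
byte 0=0xF9: payload=0x79=121, contrib = 121<<0 = 121; acc -> 121, shift -> 7
byte 1=0x18: payload=0x18=24, contrib = 24<<7 = 3072; acc -> 3193, shift -> 14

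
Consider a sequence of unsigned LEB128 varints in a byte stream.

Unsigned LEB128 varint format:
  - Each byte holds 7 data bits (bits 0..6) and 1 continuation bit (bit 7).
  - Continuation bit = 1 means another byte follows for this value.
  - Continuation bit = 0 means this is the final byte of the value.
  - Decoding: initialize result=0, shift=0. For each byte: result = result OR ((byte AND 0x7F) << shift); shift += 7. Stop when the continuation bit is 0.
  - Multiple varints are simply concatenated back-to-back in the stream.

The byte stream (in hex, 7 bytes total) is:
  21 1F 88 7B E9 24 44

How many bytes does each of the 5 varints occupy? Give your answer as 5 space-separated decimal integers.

Answer: 1 1 2 2 1

Derivation:
  byte[0]=0x21 cont=0 payload=0x21=33: acc |= 33<<0 -> acc=33 shift=7 [end]
Varint 1: bytes[0:1] = 21 -> value 33 (1 byte(s))
  byte[1]=0x1F cont=0 payload=0x1F=31: acc |= 31<<0 -> acc=31 shift=7 [end]
Varint 2: bytes[1:2] = 1F -> value 31 (1 byte(s))
  byte[2]=0x88 cont=1 payload=0x08=8: acc |= 8<<0 -> acc=8 shift=7
  byte[3]=0x7B cont=0 payload=0x7B=123: acc |= 123<<7 -> acc=15752 shift=14 [end]
Varint 3: bytes[2:4] = 88 7B -> value 15752 (2 byte(s))
  byte[4]=0xE9 cont=1 payload=0x69=105: acc |= 105<<0 -> acc=105 shift=7
  byte[5]=0x24 cont=0 payload=0x24=36: acc |= 36<<7 -> acc=4713 shift=14 [end]
Varint 4: bytes[4:6] = E9 24 -> value 4713 (2 byte(s))
  byte[6]=0x44 cont=0 payload=0x44=68: acc |= 68<<0 -> acc=68 shift=7 [end]
Varint 5: bytes[6:7] = 44 -> value 68 (1 byte(s))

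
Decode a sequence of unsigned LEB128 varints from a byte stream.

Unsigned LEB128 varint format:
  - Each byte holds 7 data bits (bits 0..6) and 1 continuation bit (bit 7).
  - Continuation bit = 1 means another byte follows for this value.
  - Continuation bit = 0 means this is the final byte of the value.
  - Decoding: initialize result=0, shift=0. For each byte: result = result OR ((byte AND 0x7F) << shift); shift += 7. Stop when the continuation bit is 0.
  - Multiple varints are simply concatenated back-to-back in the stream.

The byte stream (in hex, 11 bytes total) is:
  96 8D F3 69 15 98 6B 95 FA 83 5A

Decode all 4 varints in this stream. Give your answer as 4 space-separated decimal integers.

  byte[0]=0x96 cont=1 payload=0x16=22: acc |= 22<<0 -> acc=22 shift=7
  byte[1]=0x8D cont=1 payload=0x0D=13: acc |= 13<<7 -> acc=1686 shift=14
  byte[2]=0xF3 cont=1 payload=0x73=115: acc |= 115<<14 -> acc=1885846 shift=21
  byte[3]=0x69 cont=0 payload=0x69=105: acc |= 105<<21 -> acc=222086806 shift=28 [end]
Varint 1: bytes[0:4] = 96 8D F3 69 -> value 222086806 (4 byte(s))
  byte[4]=0x15 cont=0 payload=0x15=21: acc |= 21<<0 -> acc=21 shift=7 [end]
Varint 2: bytes[4:5] = 15 -> value 21 (1 byte(s))
  byte[5]=0x98 cont=1 payload=0x18=24: acc |= 24<<0 -> acc=24 shift=7
  byte[6]=0x6B cont=0 payload=0x6B=107: acc |= 107<<7 -> acc=13720 shift=14 [end]
Varint 3: bytes[5:7] = 98 6B -> value 13720 (2 byte(s))
  byte[7]=0x95 cont=1 payload=0x15=21: acc |= 21<<0 -> acc=21 shift=7
  byte[8]=0xFA cont=1 payload=0x7A=122: acc |= 122<<7 -> acc=15637 shift=14
  byte[9]=0x83 cont=1 payload=0x03=3: acc |= 3<<14 -> acc=64789 shift=21
  byte[10]=0x5A cont=0 payload=0x5A=90: acc |= 90<<21 -> acc=188808469 shift=28 [end]
Varint 4: bytes[7:11] = 95 FA 83 5A -> value 188808469 (4 byte(s))

Answer: 222086806 21 13720 188808469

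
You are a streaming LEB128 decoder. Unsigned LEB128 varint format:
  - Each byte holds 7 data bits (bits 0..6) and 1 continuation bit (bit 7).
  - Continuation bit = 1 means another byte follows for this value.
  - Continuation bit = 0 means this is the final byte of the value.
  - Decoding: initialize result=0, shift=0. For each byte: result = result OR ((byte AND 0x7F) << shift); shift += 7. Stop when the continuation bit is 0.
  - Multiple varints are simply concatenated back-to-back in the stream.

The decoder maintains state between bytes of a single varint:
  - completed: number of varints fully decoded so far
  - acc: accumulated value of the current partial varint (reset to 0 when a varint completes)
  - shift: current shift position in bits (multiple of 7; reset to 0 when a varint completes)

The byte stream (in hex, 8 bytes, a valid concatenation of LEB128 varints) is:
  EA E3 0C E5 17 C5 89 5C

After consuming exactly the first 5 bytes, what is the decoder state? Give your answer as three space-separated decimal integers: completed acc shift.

Answer: 2 0 0

Derivation:
byte[0]=0xEA cont=1 payload=0x6A: acc |= 106<<0 -> completed=0 acc=106 shift=7
byte[1]=0xE3 cont=1 payload=0x63: acc |= 99<<7 -> completed=0 acc=12778 shift=14
byte[2]=0x0C cont=0 payload=0x0C: varint #1 complete (value=209386); reset -> completed=1 acc=0 shift=0
byte[3]=0xE5 cont=1 payload=0x65: acc |= 101<<0 -> completed=1 acc=101 shift=7
byte[4]=0x17 cont=0 payload=0x17: varint #2 complete (value=3045); reset -> completed=2 acc=0 shift=0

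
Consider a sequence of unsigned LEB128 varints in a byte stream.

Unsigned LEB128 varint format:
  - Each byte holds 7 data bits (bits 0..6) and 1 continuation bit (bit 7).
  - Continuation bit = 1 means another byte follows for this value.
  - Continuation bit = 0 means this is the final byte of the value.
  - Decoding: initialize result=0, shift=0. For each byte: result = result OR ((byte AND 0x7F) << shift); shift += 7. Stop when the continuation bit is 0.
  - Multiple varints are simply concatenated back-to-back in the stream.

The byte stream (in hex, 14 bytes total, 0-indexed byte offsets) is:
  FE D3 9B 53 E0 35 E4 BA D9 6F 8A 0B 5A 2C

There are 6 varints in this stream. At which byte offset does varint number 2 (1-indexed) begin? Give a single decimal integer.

Answer: 4

Derivation:
  byte[0]=0xFE cont=1 payload=0x7E=126: acc |= 126<<0 -> acc=126 shift=7
  byte[1]=0xD3 cont=1 payload=0x53=83: acc |= 83<<7 -> acc=10750 shift=14
  byte[2]=0x9B cont=1 payload=0x1B=27: acc |= 27<<14 -> acc=453118 shift=21
  byte[3]=0x53 cont=0 payload=0x53=83: acc |= 83<<21 -> acc=174516734 shift=28 [end]
Varint 1: bytes[0:4] = FE D3 9B 53 -> value 174516734 (4 byte(s))
  byte[4]=0xE0 cont=1 payload=0x60=96: acc |= 96<<0 -> acc=96 shift=7
  byte[5]=0x35 cont=0 payload=0x35=53: acc |= 53<<7 -> acc=6880 shift=14 [end]
Varint 2: bytes[4:6] = E0 35 -> value 6880 (2 byte(s))
  byte[6]=0xE4 cont=1 payload=0x64=100: acc |= 100<<0 -> acc=100 shift=7
  byte[7]=0xBA cont=1 payload=0x3A=58: acc |= 58<<7 -> acc=7524 shift=14
  byte[8]=0xD9 cont=1 payload=0x59=89: acc |= 89<<14 -> acc=1465700 shift=21
  byte[9]=0x6F cont=0 payload=0x6F=111: acc |= 111<<21 -> acc=234249572 shift=28 [end]
Varint 3: bytes[6:10] = E4 BA D9 6F -> value 234249572 (4 byte(s))
  byte[10]=0x8A cont=1 payload=0x0A=10: acc |= 10<<0 -> acc=10 shift=7
  byte[11]=0x0B cont=0 payload=0x0B=11: acc |= 11<<7 -> acc=1418 shift=14 [end]
Varint 4: bytes[10:12] = 8A 0B -> value 1418 (2 byte(s))
  byte[12]=0x5A cont=0 payload=0x5A=90: acc |= 90<<0 -> acc=90 shift=7 [end]
Varint 5: bytes[12:13] = 5A -> value 90 (1 byte(s))
  byte[13]=0x2C cont=0 payload=0x2C=44: acc |= 44<<0 -> acc=44 shift=7 [end]
Varint 6: bytes[13:14] = 2C -> value 44 (1 byte(s))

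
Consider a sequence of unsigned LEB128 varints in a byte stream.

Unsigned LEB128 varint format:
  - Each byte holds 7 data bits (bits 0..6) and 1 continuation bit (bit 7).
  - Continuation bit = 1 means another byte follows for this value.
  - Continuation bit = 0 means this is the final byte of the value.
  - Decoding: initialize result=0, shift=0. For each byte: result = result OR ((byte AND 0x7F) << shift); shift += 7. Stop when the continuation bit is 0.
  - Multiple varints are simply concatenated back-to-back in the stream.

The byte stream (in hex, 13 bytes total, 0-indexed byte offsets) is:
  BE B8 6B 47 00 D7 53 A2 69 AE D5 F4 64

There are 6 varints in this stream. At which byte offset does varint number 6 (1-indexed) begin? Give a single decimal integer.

  byte[0]=0xBE cont=1 payload=0x3E=62: acc |= 62<<0 -> acc=62 shift=7
  byte[1]=0xB8 cont=1 payload=0x38=56: acc |= 56<<7 -> acc=7230 shift=14
  byte[2]=0x6B cont=0 payload=0x6B=107: acc |= 107<<14 -> acc=1760318 shift=21 [end]
Varint 1: bytes[0:3] = BE B8 6B -> value 1760318 (3 byte(s))
  byte[3]=0x47 cont=0 payload=0x47=71: acc |= 71<<0 -> acc=71 shift=7 [end]
Varint 2: bytes[3:4] = 47 -> value 71 (1 byte(s))
  byte[4]=0x00 cont=0 payload=0x00=0: acc |= 0<<0 -> acc=0 shift=7 [end]
Varint 3: bytes[4:5] = 00 -> value 0 (1 byte(s))
  byte[5]=0xD7 cont=1 payload=0x57=87: acc |= 87<<0 -> acc=87 shift=7
  byte[6]=0x53 cont=0 payload=0x53=83: acc |= 83<<7 -> acc=10711 shift=14 [end]
Varint 4: bytes[5:7] = D7 53 -> value 10711 (2 byte(s))
  byte[7]=0xA2 cont=1 payload=0x22=34: acc |= 34<<0 -> acc=34 shift=7
  byte[8]=0x69 cont=0 payload=0x69=105: acc |= 105<<7 -> acc=13474 shift=14 [end]
Varint 5: bytes[7:9] = A2 69 -> value 13474 (2 byte(s))
  byte[9]=0xAE cont=1 payload=0x2E=46: acc |= 46<<0 -> acc=46 shift=7
  byte[10]=0xD5 cont=1 payload=0x55=85: acc |= 85<<7 -> acc=10926 shift=14
  byte[11]=0xF4 cont=1 payload=0x74=116: acc |= 116<<14 -> acc=1911470 shift=21
  byte[12]=0x64 cont=0 payload=0x64=100: acc |= 100<<21 -> acc=211626670 shift=28 [end]
Varint 6: bytes[9:13] = AE D5 F4 64 -> value 211626670 (4 byte(s))

Answer: 9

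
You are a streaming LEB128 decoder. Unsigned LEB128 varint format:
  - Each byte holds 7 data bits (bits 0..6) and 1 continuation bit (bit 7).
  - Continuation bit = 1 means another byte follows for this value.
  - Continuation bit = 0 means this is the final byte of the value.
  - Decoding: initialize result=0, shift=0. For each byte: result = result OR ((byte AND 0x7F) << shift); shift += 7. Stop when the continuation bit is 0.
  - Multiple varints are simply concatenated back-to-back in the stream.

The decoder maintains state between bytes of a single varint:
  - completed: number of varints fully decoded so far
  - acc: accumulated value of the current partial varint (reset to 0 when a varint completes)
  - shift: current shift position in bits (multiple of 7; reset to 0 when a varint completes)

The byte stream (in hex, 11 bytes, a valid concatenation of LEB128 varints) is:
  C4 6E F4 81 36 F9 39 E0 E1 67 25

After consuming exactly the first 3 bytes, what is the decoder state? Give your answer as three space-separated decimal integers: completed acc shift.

Answer: 1 116 7

Derivation:
byte[0]=0xC4 cont=1 payload=0x44: acc |= 68<<0 -> completed=0 acc=68 shift=7
byte[1]=0x6E cont=0 payload=0x6E: varint #1 complete (value=14148); reset -> completed=1 acc=0 shift=0
byte[2]=0xF4 cont=1 payload=0x74: acc |= 116<<0 -> completed=1 acc=116 shift=7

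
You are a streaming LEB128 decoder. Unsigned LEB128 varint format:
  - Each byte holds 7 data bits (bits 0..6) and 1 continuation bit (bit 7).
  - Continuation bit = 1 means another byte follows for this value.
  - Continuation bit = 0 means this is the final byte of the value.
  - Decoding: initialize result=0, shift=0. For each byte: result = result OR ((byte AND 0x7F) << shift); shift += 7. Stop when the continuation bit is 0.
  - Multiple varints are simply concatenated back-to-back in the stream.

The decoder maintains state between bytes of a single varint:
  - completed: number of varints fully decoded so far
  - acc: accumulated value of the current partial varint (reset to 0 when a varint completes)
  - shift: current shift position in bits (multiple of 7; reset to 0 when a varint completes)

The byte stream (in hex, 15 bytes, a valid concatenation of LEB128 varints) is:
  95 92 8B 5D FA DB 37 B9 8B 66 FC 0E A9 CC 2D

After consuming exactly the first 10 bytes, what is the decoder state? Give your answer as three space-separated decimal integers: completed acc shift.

Answer: 3 0 0

Derivation:
byte[0]=0x95 cont=1 payload=0x15: acc |= 21<<0 -> completed=0 acc=21 shift=7
byte[1]=0x92 cont=1 payload=0x12: acc |= 18<<7 -> completed=0 acc=2325 shift=14
byte[2]=0x8B cont=1 payload=0x0B: acc |= 11<<14 -> completed=0 acc=182549 shift=21
byte[3]=0x5D cont=0 payload=0x5D: varint #1 complete (value=195217685); reset -> completed=1 acc=0 shift=0
byte[4]=0xFA cont=1 payload=0x7A: acc |= 122<<0 -> completed=1 acc=122 shift=7
byte[5]=0xDB cont=1 payload=0x5B: acc |= 91<<7 -> completed=1 acc=11770 shift=14
byte[6]=0x37 cont=0 payload=0x37: varint #2 complete (value=912890); reset -> completed=2 acc=0 shift=0
byte[7]=0xB9 cont=1 payload=0x39: acc |= 57<<0 -> completed=2 acc=57 shift=7
byte[8]=0x8B cont=1 payload=0x0B: acc |= 11<<7 -> completed=2 acc=1465 shift=14
byte[9]=0x66 cont=0 payload=0x66: varint #3 complete (value=1672633); reset -> completed=3 acc=0 shift=0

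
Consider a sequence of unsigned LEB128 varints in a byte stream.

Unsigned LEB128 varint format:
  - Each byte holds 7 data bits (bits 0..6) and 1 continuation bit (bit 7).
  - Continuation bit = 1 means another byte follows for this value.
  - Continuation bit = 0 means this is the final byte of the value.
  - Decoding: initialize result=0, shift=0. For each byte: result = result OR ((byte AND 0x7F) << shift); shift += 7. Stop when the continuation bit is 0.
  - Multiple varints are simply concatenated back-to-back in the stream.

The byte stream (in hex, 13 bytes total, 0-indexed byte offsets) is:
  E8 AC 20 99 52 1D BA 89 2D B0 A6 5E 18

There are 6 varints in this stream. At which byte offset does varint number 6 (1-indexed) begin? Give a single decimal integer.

Answer: 12

Derivation:
  byte[0]=0xE8 cont=1 payload=0x68=104: acc |= 104<<0 -> acc=104 shift=7
  byte[1]=0xAC cont=1 payload=0x2C=44: acc |= 44<<7 -> acc=5736 shift=14
  byte[2]=0x20 cont=0 payload=0x20=32: acc |= 32<<14 -> acc=530024 shift=21 [end]
Varint 1: bytes[0:3] = E8 AC 20 -> value 530024 (3 byte(s))
  byte[3]=0x99 cont=1 payload=0x19=25: acc |= 25<<0 -> acc=25 shift=7
  byte[4]=0x52 cont=0 payload=0x52=82: acc |= 82<<7 -> acc=10521 shift=14 [end]
Varint 2: bytes[3:5] = 99 52 -> value 10521 (2 byte(s))
  byte[5]=0x1D cont=0 payload=0x1D=29: acc |= 29<<0 -> acc=29 shift=7 [end]
Varint 3: bytes[5:6] = 1D -> value 29 (1 byte(s))
  byte[6]=0xBA cont=1 payload=0x3A=58: acc |= 58<<0 -> acc=58 shift=7
  byte[7]=0x89 cont=1 payload=0x09=9: acc |= 9<<7 -> acc=1210 shift=14
  byte[8]=0x2D cont=0 payload=0x2D=45: acc |= 45<<14 -> acc=738490 shift=21 [end]
Varint 4: bytes[6:9] = BA 89 2D -> value 738490 (3 byte(s))
  byte[9]=0xB0 cont=1 payload=0x30=48: acc |= 48<<0 -> acc=48 shift=7
  byte[10]=0xA6 cont=1 payload=0x26=38: acc |= 38<<7 -> acc=4912 shift=14
  byte[11]=0x5E cont=0 payload=0x5E=94: acc |= 94<<14 -> acc=1545008 shift=21 [end]
Varint 5: bytes[9:12] = B0 A6 5E -> value 1545008 (3 byte(s))
  byte[12]=0x18 cont=0 payload=0x18=24: acc |= 24<<0 -> acc=24 shift=7 [end]
Varint 6: bytes[12:13] = 18 -> value 24 (1 byte(s))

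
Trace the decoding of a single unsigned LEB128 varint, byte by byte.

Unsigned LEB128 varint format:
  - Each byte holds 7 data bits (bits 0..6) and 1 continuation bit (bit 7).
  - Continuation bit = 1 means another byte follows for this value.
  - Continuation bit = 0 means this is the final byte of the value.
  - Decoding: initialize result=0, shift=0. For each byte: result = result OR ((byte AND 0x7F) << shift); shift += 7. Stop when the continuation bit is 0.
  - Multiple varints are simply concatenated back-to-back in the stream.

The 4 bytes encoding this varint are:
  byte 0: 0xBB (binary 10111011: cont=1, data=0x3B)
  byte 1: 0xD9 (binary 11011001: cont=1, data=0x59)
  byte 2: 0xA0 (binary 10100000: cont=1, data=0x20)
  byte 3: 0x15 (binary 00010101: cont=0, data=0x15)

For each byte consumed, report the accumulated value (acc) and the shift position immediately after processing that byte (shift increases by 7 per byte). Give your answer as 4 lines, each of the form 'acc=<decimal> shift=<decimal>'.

Answer: acc=59 shift=7
acc=11451 shift=14
acc=535739 shift=21
acc=44575931 shift=28

Derivation:
byte 0=0xBB: payload=0x3B=59, contrib = 59<<0 = 59; acc -> 59, shift -> 7
byte 1=0xD9: payload=0x59=89, contrib = 89<<7 = 11392; acc -> 11451, shift -> 14
byte 2=0xA0: payload=0x20=32, contrib = 32<<14 = 524288; acc -> 535739, shift -> 21
byte 3=0x15: payload=0x15=21, contrib = 21<<21 = 44040192; acc -> 44575931, shift -> 28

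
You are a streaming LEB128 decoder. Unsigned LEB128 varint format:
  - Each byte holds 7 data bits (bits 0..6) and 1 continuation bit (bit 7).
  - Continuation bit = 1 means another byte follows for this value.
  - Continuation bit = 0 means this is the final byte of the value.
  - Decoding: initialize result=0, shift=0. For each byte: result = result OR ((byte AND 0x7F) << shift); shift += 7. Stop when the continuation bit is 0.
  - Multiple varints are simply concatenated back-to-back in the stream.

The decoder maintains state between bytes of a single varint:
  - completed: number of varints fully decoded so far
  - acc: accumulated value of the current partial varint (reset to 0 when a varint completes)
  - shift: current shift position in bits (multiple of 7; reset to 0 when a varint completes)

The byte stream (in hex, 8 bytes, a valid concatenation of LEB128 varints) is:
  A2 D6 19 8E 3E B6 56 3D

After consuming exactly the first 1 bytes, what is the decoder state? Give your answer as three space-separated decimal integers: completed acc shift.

byte[0]=0xA2 cont=1 payload=0x22: acc |= 34<<0 -> completed=0 acc=34 shift=7

Answer: 0 34 7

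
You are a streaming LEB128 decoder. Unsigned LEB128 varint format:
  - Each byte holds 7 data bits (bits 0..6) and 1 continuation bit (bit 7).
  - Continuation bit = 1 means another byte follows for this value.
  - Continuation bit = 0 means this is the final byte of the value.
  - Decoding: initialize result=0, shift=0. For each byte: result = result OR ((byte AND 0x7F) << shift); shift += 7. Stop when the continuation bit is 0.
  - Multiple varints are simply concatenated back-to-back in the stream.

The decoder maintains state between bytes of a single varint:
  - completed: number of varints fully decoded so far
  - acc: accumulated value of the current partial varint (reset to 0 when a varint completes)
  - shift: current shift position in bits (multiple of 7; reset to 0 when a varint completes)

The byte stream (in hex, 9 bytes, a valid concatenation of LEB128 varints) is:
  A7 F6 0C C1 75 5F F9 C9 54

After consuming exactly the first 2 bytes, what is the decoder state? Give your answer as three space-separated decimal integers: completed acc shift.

byte[0]=0xA7 cont=1 payload=0x27: acc |= 39<<0 -> completed=0 acc=39 shift=7
byte[1]=0xF6 cont=1 payload=0x76: acc |= 118<<7 -> completed=0 acc=15143 shift=14

Answer: 0 15143 14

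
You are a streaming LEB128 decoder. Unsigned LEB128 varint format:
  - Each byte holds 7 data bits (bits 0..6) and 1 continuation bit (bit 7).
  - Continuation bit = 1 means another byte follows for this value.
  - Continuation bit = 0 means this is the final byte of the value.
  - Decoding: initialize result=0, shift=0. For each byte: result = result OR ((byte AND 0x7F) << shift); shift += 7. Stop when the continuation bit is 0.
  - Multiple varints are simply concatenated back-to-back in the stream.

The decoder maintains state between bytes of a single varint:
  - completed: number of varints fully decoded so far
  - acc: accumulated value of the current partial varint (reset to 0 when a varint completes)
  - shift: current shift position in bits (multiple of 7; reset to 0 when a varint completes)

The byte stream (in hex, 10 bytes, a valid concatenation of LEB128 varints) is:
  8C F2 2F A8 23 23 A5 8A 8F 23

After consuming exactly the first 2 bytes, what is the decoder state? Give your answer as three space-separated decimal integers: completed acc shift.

byte[0]=0x8C cont=1 payload=0x0C: acc |= 12<<0 -> completed=0 acc=12 shift=7
byte[1]=0xF2 cont=1 payload=0x72: acc |= 114<<7 -> completed=0 acc=14604 shift=14

Answer: 0 14604 14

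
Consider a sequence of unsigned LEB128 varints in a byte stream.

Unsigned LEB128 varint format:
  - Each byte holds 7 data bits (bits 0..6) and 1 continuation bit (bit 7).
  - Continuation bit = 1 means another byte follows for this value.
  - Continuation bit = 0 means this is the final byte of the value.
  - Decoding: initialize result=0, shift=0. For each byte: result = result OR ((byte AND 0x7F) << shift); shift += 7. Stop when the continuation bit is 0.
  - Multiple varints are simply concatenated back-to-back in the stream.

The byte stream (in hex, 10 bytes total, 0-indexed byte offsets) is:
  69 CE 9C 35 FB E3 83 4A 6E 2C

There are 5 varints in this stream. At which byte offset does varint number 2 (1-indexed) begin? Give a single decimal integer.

  byte[0]=0x69 cont=0 payload=0x69=105: acc |= 105<<0 -> acc=105 shift=7 [end]
Varint 1: bytes[0:1] = 69 -> value 105 (1 byte(s))
  byte[1]=0xCE cont=1 payload=0x4E=78: acc |= 78<<0 -> acc=78 shift=7
  byte[2]=0x9C cont=1 payload=0x1C=28: acc |= 28<<7 -> acc=3662 shift=14
  byte[3]=0x35 cont=0 payload=0x35=53: acc |= 53<<14 -> acc=872014 shift=21 [end]
Varint 2: bytes[1:4] = CE 9C 35 -> value 872014 (3 byte(s))
  byte[4]=0xFB cont=1 payload=0x7B=123: acc |= 123<<0 -> acc=123 shift=7
  byte[5]=0xE3 cont=1 payload=0x63=99: acc |= 99<<7 -> acc=12795 shift=14
  byte[6]=0x83 cont=1 payload=0x03=3: acc |= 3<<14 -> acc=61947 shift=21
  byte[7]=0x4A cont=0 payload=0x4A=74: acc |= 74<<21 -> acc=155251195 shift=28 [end]
Varint 3: bytes[4:8] = FB E3 83 4A -> value 155251195 (4 byte(s))
  byte[8]=0x6E cont=0 payload=0x6E=110: acc |= 110<<0 -> acc=110 shift=7 [end]
Varint 4: bytes[8:9] = 6E -> value 110 (1 byte(s))
  byte[9]=0x2C cont=0 payload=0x2C=44: acc |= 44<<0 -> acc=44 shift=7 [end]
Varint 5: bytes[9:10] = 2C -> value 44 (1 byte(s))

Answer: 1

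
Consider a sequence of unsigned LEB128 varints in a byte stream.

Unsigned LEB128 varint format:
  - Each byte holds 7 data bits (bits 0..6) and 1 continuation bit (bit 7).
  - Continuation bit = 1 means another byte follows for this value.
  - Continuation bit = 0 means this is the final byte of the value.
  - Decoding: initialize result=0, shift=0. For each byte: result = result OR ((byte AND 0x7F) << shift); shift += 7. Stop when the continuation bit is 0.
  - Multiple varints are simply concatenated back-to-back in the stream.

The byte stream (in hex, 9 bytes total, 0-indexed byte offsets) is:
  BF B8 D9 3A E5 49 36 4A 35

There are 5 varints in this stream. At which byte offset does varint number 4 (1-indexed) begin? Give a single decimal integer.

Answer: 7

Derivation:
  byte[0]=0xBF cont=1 payload=0x3F=63: acc |= 63<<0 -> acc=63 shift=7
  byte[1]=0xB8 cont=1 payload=0x38=56: acc |= 56<<7 -> acc=7231 shift=14
  byte[2]=0xD9 cont=1 payload=0x59=89: acc |= 89<<14 -> acc=1465407 shift=21
  byte[3]=0x3A cont=0 payload=0x3A=58: acc |= 58<<21 -> acc=123100223 shift=28 [end]
Varint 1: bytes[0:4] = BF B8 D9 3A -> value 123100223 (4 byte(s))
  byte[4]=0xE5 cont=1 payload=0x65=101: acc |= 101<<0 -> acc=101 shift=7
  byte[5]=0x49 cont=0 payload=0x49=73: acc |= 73<<7 -> acc=9445 shift=14 [end]
Varint 2: bytes[4:6] = E5 49 -> value 9445 (2 byte(s))
  byte[6]=0x36 cont=0 payload=0x36=54: acc |= 54<<0 -> acc=54 shift=7 [end]
Varint 3: bytes[6:7] = 36 -> value 54 (1 byte(s))
  byte[7]=0x4A cont=0 payload=0x4A=74: acc |= 74<<0 -> acc=74 shift=7 [end]
Varint 4: bytes[7:8] = 4A -> value 74 (1 byte(s))
  byte[8]=0x35 cont=0 payload=0x35=53: acc |= 53<<0 -> acc=53 shift=7 [end]
Varint 5: bytes[8:9] = 35 -> value 53 (1 byte(s))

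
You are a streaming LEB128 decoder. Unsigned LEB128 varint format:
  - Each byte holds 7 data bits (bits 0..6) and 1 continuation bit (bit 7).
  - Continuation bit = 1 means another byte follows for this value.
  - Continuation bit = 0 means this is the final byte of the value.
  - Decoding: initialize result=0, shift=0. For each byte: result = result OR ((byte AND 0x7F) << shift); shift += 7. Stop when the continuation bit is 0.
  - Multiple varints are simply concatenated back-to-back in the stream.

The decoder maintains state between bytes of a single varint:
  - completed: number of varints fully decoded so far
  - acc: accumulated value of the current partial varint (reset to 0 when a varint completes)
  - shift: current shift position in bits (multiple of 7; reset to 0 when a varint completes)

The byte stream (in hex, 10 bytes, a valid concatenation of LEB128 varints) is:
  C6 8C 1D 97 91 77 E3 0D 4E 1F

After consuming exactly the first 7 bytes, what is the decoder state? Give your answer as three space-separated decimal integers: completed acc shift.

Answer: 2 99 7

Derivation:
byte[0]=0xC6 cont=1 payload=0x46: acc |= 70<<0 -> completed=0 acc=70 shift=7
byte[1]=0x8C cont=1 payload=0x0C: acc |= 12<<7 -> completed=0 acc=1606 shift=14
byte[2]=0x1D cont=0 payload=0x1D: varint #1 complete (value=476742); reset -> completed=1 acc=0 shift=0
byte[3]=0x97 cont=1 payload=0x17: acc |= 23<<0 -> completed=1 acc=23 shift=7
byte[4]=0x91 cont=1 payload=0x11: acc |= 17<<7 -> completed=1 acc=2199 shift=14
byte[5]=0x77 cont=0 payload=0x77: varint #2 complete (value=1951895); reset -> completed=2 acc=0 shift=0
byte[6]=0xE3 cont=1 payload=0x63: acc |= 99<<0 -> completed=2 acc=99 shift=7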